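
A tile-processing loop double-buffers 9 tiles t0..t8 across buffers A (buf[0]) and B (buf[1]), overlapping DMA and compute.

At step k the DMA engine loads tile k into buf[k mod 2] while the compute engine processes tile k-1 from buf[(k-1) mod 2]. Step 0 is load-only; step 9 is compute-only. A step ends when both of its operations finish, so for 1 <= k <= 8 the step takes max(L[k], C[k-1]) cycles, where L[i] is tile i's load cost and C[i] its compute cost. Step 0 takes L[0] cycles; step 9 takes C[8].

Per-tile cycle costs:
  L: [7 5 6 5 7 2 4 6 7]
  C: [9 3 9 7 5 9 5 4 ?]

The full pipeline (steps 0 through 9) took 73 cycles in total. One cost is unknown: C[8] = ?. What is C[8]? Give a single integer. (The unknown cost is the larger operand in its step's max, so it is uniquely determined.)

C[8] = 8

step 0 | dur = L[0]=7 = 7
step 1 | dur = max(L[1]=5, C[0]=9) = 9
step 2 | dur = max(L[2]=6, C[1]=3) = 6
step 3 | dur = max(L[3]=5, C[2]=9) = 9
step 4 | dur = max(L[4]=7, C[3]=7) = 7
step 5 | dur = max(L[5]=2, C[4]=5) = 5
step 6 | dur = max(L[6]=4, C[5]=9) = 9
step 7 | dur = max(L[7]=6, C[6]=5) = 6
step 8 | dur = max(L[8]=7, C[7]=4) = 7
step 9 | dur = C[8]=? = C[8]  (unknown; binding)
sum of known step durations = 65
dur[9] = total - known = 73 - 65 = 8
C[8] is the binding max in step 9, so C[8] = dur[9] = 8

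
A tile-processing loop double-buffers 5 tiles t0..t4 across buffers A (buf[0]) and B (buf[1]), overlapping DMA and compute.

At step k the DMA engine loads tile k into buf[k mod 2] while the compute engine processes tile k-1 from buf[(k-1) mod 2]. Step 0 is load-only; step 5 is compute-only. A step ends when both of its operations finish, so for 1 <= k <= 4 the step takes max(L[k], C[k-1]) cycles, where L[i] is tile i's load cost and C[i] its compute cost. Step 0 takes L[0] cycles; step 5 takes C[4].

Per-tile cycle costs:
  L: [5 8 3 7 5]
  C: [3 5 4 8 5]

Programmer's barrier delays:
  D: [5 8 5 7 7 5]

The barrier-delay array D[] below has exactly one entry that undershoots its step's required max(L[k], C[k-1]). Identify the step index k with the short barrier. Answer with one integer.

k=0 barrier L[0]=5→5c, D[0]=5 ok
k=1 barrier max(L[1]=8,C[0]=3)→8c, D[1]=8 ok
k=2 barrier max(L[2]=3,C[1]=5)→5c, D[2]=5 ok
k=3 barrier max(L[3]=7,C[2]=4)→7c, D[3]=7 ok
k=4 barrier max(L[4]=5,C[3]=8)→8c, D[4]=7 SHORT
k=5 barrier C[4]=5→5c, D[5]=5 ok

hazard at step 4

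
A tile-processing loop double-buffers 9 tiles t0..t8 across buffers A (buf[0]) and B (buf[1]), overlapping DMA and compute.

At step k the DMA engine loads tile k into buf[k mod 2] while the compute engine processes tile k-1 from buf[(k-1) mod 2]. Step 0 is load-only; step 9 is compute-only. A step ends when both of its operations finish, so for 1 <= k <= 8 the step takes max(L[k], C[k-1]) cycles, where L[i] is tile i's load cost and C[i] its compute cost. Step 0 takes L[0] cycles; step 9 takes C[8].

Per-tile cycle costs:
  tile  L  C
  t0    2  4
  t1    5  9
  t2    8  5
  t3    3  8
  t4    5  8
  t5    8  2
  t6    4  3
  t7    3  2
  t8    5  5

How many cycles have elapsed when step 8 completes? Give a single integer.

step 0: L[0]=2 → dur=2, Σ=2 | A=load:t0 B=idle [load-only]
step 1: L[1]=5 C[0]=4 → dur=5, Σ=7 | A=compute:t0 B=load:t1 [load-bound]
step 2: L[2]=8 C[1]=9 → dur=9, Σ=16 | A=load:t2 B=compute:t1 [compute-bound]
step 3: L[3]=3 C[2]=5 → dur=5, Σ=21 | A=compute:t2 B=load:t3 [compute-bound]
step 4: L[4]=5 C[3]=8 → dur=8, Σ=29 | A=load:t4 B=compute:t3 [compute-bound]
step 5: L[5]=8 C[4]=8 → dur=8, Σ=37 | A=compute:t4 B=load:t5 [tied]
step 6: L[6]=4 C[5]=2 → dur=4, Σ=41 | A=load:t6 B=compute:t5 [load-bound]
step 7: L[7]=3 C[6]=3 → dur=3, Σ=44 | A=compute:t6 B=load:t7 [tied]
step 8: L[8]=5 C[7]=2 → dur=5, Σ=49 | A=load:t8 B=compute:t7 [load-bound]
step 9: C[8]=5 → dur=5, Σ=54 | A=compute:t8 B=idle [compute-only]

end_cycle[8] = 49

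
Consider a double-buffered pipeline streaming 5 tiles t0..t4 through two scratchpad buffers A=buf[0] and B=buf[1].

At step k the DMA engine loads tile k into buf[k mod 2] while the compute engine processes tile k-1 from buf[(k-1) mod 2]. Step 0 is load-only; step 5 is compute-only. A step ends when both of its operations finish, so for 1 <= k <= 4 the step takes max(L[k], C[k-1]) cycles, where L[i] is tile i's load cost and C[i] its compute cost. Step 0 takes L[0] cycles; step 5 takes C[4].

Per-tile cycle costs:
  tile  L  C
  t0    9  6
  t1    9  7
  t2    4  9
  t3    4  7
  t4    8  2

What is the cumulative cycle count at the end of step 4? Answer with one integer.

end_cycle[4] = 42

step 0: L[0]=9 → dur=9, Σ=9 | A=load:t0 B=idle [load-only]
step 1: L[1]=9 C[0]=6 → dur=9, Σ=18 | A=compute:t0 B=load:t1 [load-bound]
step 2: L[2]=4 C[1]=7 → dur=7, Σ=25 | A=load:t2 B=compute:t1 [compute-bound]
step 3: L[3]=4 C[2]=9 → dur=9, Σ=34 | A=compute:t2 B=load:t3 [compute-bound]
step 4: L[4]=8 C[3]=7 → dur=8, Σ=42 | A=load:t4 B=compute:t3 [load-bound]
step 5: C[4]=2 → dur=2, Σ=44 | A=compute:t4 B=idle [compute-only]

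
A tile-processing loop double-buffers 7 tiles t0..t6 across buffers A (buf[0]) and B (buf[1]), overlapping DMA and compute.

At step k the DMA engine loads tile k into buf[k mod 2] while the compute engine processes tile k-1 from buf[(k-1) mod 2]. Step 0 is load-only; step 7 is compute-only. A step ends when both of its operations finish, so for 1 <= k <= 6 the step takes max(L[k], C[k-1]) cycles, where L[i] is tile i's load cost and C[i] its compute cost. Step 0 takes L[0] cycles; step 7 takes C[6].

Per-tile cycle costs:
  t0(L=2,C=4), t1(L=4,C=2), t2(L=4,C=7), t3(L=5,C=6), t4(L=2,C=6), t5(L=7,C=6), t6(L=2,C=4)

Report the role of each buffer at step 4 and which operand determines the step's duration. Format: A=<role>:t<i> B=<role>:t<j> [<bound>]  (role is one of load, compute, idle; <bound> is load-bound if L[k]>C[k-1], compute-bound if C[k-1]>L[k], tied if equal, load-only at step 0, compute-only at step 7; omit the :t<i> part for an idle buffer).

step 4: A=load:t4 B=compute:t3 [compute-bound]

step 0: L[0]=2 → dur=2, Σ=2 | A=load:t0 B=idle [load-only]
step 1: L[1]=4 C[0]=4 → dur=4, Σ=6 | A=compute:t0 B=load:t1 [tied]
step 2: L[2]=4 C[1]=2 → dur=4, Σ=10 | A=load:t2 B=compute:t1 [load-bound]
step 3: L[3]=5 C[2]=7 → dur=7, Σ=17 | A=compute:t2 B=load:t3 [compute-bound]
step 4: L[4]=2 C[3]=6 → dur=6, Σ=23 | A=load:t4 B=compute:t3 [compute-bound]
step 5: L[5]=7 C[4]=6 → dur=7, Σ=30 | A=compute:t4 B=load:t5 [load-bound]
step 6: L[6]=2 C[5]=6 → dur=6, Σ=36 | A=load:t6 B=compute:t5 [compute-bound]
step 7: C[6]=4 → dur=4, Σ=40 | A=compute:t6 B=idle [compute-only]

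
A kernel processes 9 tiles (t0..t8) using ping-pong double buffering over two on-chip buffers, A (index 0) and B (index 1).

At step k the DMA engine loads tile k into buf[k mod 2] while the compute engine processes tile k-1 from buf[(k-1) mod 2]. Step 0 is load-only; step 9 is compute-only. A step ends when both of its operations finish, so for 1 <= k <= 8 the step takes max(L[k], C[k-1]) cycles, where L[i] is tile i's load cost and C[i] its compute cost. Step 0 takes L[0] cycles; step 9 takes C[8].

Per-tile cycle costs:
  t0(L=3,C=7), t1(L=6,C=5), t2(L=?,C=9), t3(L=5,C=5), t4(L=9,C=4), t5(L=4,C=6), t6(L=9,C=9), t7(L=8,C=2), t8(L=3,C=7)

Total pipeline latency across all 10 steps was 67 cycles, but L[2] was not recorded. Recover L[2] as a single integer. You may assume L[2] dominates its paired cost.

L[2] = 7

step 0 → dur = L[0]=3 = 3
step 1 → dur = max(L[1]=6, C[0]=7) = 7
step 2 → dur = max(L[2]=?, C[1]=5) = L[2]  (unknown; binding)
step 3 → dur = max(L[3]=5, C[2]=9) = 9
step 4 → dur = max(L[4]=9, C[3]=5) = 9
step 5 → dur = max(L[5]=4, C[4]=4) = 4
step 6 → dur = max(L[6]=9, C[5]=6) = 9
step 7 → dur = max(L[7]=8, C[6]=9) = 9
step 8 → dur = max(L[8]=3, C[7]=2) = 3
step 9 → dur = C[8]=7 = 7
sum of known step durations = 60
dur[2] = total - known = 67 - 60 = 7
L[2] is the binding max in step 2, so L[2] = dur[2] = 7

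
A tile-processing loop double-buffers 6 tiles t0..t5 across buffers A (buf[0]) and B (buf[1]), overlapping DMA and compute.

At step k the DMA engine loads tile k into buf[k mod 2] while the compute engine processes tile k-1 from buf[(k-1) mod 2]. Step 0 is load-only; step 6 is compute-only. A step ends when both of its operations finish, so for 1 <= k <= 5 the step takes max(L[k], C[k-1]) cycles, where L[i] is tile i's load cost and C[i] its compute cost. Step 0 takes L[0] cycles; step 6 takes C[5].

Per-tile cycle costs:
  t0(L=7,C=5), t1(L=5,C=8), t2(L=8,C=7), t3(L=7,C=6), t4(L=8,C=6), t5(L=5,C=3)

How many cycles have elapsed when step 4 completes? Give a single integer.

[0] DMA t0→A (7c) ∥ CU idle ⇒ 7c, clock 7
[1] DMA t1→B (5c) ∥ CU A:t0 (5c) ⇒ 5c, clock 12
[2] DMA t2→A (8c) ∥ CU B:t1 (8c) ⇒ 8c, clock 20
[3] DMA t3→B (7c) ∥ CU A:t2 (7c) ⇒ 7c, clock 27
[4] DMA t4→A (8c) ∥ CU B:t3 (6c) ⇒ 8c, clock 35
[5] DMA t5→B (5c) ∥ CU A:t4 (6c) ⇒ 6c, clock 41
[6] DMA idle ∥ CU B:t5 (3c) ⇒ 3c, clock 44

end_cycle[4] = 35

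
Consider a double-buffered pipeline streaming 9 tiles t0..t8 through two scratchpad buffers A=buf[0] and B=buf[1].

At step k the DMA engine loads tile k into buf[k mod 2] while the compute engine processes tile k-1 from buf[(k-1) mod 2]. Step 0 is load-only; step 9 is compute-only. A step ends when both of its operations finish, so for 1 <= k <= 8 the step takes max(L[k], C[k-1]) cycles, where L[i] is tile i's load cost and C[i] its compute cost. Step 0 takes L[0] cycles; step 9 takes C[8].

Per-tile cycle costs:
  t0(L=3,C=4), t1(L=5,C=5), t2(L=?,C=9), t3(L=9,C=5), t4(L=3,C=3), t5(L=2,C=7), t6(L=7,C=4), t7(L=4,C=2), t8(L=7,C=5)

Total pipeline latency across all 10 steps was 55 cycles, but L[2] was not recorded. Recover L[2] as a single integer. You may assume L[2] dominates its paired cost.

L[2] = 7

step 0: dur = L[0]=3 = 3
step 1: dur = max(L[1]=5, C[0]=4) = 5
step 2: dur = max(L[2]=?, C[1]=5) = L[2]  (unknown; binding)
step 3: dur = max(L[3]=9, C[2]=9) = 9
step 4: dur = max(L[4]=3, C[3]=5) = 5
step 5: dur = max(L[5]=2, C[4]=3) = 3
step 6: dur = max(L[6]=7, C[5]=7) = 7
step 7: dur = max(L[7]=4, C[6]=4) = 4
step 8: dur = max(L[8]=7, C[7]=2) = 7
step 9: dur = C[8]=5 = 5
sum of known step durations = 48
dur[2] = total - known = 55 - 48 = 7
L[2] is the binding max in step 2, so L[2] = dur[2] = 7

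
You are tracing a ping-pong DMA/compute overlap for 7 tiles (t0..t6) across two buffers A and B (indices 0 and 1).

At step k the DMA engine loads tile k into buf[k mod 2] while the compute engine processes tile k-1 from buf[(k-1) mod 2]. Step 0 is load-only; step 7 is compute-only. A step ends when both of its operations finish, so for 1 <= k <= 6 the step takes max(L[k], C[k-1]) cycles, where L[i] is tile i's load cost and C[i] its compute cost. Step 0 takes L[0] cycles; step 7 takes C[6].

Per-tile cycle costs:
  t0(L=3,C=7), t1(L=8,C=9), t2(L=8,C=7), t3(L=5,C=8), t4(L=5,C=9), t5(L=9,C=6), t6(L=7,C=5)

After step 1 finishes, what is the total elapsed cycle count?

  0. 3=3c; end=3; A:t0 B:-
  1. max(8,7)=8c; end=11; A:t0 B:t1
  2. max(8,9)=9c; end=20; A:t2 B:t1
  3. max(5,7)=7c; end=27; A:t2 B:t3
  4. max(5,8)=8c; end=35; A:t4 B:t3
  5. max(9,9)=9c; end=44; A:t4 B:t5
  6. max(7,6)=7c; end=51; A:t6 B:t5
  7. 5=5c; end=56; A:t6 B:t5

end_cycle[1] = 11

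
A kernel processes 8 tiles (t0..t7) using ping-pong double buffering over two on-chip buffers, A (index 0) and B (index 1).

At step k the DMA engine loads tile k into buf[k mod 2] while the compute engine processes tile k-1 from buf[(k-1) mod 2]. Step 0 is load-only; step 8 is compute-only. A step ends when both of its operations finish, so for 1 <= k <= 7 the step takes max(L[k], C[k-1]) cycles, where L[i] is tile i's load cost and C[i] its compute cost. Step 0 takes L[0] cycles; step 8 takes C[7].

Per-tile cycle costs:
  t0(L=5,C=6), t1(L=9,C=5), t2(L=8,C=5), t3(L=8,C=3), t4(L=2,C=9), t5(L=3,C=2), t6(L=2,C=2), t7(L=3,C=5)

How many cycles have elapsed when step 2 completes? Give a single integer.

step 0: L[0]=5 → dur=5, Σ=5 | A=load:t0 B=idle [load-only]
step 1: L[1]=9 C[0]=6 → dur=9, Σ=14 | A=compute:t0 B=load:t1 [load-bound]
step 2: L[2]=8 C[1]=5 → dur=8, Σ=22 | A=load:t2 B=compute:t1 [load-bound]
step 3: L[3]=8 C[2]=5 → dur=8, Σ=30 | A=compute:t2 B=load:t3 [load-bound]
step 4: L[4]=2 C[3]=3 → dur=3, Σ=33 | A=load:t4 B=compute:t3 [compute-bound]
step 5: L[5]=3 C[4]=9 → dur=9, Σ=42 | A=compute:t4 B=load:t5 [compute-bound]
step 6: L[6]=2 C[5]=2 → dur=2, Σ=44 | A=load:t6 B=compute:t5 [tied]
step 7: L[7]=3 C[6]=2 → dur=3, Σ=47 | A=compute:t6 B=load:t7 [load-bound]
step 8: C[7]=5 → dur=5, Σ=52 | A=idle B=compute:t7 [compute-only]

end_cycle[2] = 22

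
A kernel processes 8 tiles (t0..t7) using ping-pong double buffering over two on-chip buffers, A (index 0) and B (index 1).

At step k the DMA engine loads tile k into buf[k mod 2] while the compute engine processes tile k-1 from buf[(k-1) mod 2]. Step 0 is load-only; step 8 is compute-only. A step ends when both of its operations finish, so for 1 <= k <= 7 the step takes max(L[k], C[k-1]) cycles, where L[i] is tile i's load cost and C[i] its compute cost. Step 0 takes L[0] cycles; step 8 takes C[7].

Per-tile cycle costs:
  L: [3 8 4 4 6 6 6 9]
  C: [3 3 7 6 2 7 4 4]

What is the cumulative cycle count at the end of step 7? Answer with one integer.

  0. 3=3c; end=3; A:t0 B:-
  1. max(8,3)=8c; end=11; A:t0 B:t1
  2. max(4,3)=4c; end=15; A:t2 B:t1
  3. max(4,7)=7c; end=22; A:t2 B:t3
  4. max(6,6)=6c; end=28; A:t4 B:t3
  5. max(6,2)=6c; end=34; A:t4 B:t5
  6. max(6,7)=7c; end=41; A:t6 B:t5
  7. max(9,4)=9c; end=50; A:t6 B:t7
  8. 4=4c; end=54; A:t6 B:t7

end_cycle[7] = 50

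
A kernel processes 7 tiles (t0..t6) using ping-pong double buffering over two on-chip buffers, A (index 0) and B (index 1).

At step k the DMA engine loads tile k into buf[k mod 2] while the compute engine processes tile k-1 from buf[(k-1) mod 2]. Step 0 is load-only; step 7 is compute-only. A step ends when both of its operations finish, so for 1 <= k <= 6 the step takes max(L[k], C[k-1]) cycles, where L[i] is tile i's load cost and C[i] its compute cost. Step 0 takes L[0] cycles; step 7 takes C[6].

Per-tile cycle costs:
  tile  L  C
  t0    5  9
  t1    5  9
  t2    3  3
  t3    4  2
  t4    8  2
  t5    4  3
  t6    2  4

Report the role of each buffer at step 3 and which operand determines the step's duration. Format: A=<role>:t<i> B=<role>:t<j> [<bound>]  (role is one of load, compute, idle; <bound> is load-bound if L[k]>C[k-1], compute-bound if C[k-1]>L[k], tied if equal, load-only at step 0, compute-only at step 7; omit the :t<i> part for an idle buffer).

step 0: L[0]=5 → dur=5, Σ=5 | A=load:t0 B=idle [load-only]
step 1: L[1]=5 C[0]=9 → dur=9, Σ=14 | A=compute:t0 B=load:t1 [compute-bound]
step 2: L[2]=3 C[1]=9 → dur=9, Σ=23 | A=load:t2 B=compute:t1 [compute-bound]
step 3: L[3]=4 C[2]=3 → dur=4, Σ=27 | A=compute:t2 B=load:t3 [load-bound]
step 4: L[4]=8 C[3]=2 → dur=8, Σ=35 | A=load:t4 B=compute:t3 [load-bound]
step 5: L[5]=4 C[4]=2 → dur=4, Σ=39 | A=compute:t4 B=load:t5 [load-bound]
step 6: L[6]=2 C[5]=3 → dur=3, Σ=42 | A=load:t6 B=compute:t5 [compute-bound]
step 7: C[6]=4 → dur=4, Σ=46 | A=compute:t6 B=idle [compute-only]

step 3: A=compute:t2 B=load:t3 [load-bound]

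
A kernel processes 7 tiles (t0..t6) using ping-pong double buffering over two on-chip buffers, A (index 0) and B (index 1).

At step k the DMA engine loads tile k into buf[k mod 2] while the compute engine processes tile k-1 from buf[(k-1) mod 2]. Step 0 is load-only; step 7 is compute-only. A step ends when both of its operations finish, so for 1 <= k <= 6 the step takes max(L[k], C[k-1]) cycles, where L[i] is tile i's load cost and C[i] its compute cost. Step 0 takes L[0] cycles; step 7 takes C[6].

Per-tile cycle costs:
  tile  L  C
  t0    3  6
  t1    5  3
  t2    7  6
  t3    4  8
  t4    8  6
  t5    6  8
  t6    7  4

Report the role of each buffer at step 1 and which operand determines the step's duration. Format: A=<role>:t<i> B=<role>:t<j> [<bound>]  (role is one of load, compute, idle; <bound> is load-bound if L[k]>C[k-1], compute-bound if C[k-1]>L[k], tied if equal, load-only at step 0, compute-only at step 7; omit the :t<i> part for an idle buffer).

k=0 load=t0/3c comp=- wait=3 total=3
k=1 load=t1/5c comp=t0/6c wait=6 total=9
k=2 load=t2/7c comp=t1/3c wait=7 total=16
k=3 load=t3/4c comp=t2/6c wait=6 total=22
k=4 load=t4/8c comp=t3/8c wait=8 total=30
k=5 load=t5/6c comp=t4/6c wait=6 total=36
k=6 load=t6/7c comp=t5/8c wait=8 total=44
k=7 load=- comp=t6/4c wait=4 total=48

step 1: A=compute:t0 B=load:t1 [compute-bound]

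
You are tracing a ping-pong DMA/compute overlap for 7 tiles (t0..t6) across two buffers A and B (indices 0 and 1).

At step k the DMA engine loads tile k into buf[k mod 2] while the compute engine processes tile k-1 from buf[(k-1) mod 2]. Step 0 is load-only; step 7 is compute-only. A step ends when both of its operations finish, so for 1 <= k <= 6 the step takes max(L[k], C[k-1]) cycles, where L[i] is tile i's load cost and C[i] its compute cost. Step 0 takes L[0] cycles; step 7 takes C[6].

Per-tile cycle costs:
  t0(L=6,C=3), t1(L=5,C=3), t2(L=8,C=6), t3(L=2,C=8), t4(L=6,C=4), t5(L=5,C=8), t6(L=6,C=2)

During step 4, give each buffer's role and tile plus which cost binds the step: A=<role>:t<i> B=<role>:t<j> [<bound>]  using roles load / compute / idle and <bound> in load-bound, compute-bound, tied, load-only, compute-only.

step 4: A=load:t4 B=compute:t3 [compute-bound]

  0. 6=6c; end=6; A:t0 B:-
  1. max(5,3)=5c; end=11; A:t0 B:t1
  2. max(8,3)=8c; end=19; A:t2 B:t1
  3. max(2,6)=6c; end=25; A:t2 B:t3
  4. max(6,8)=8c; end=33; A:t4 B:t3
  5. max(5,4)=5c; end=38; A:t4 B:t5
  6. max(6,8)=8c; end=46; A:t6 B:t5
  7. 2=2c; end=48; A:t6 B:t5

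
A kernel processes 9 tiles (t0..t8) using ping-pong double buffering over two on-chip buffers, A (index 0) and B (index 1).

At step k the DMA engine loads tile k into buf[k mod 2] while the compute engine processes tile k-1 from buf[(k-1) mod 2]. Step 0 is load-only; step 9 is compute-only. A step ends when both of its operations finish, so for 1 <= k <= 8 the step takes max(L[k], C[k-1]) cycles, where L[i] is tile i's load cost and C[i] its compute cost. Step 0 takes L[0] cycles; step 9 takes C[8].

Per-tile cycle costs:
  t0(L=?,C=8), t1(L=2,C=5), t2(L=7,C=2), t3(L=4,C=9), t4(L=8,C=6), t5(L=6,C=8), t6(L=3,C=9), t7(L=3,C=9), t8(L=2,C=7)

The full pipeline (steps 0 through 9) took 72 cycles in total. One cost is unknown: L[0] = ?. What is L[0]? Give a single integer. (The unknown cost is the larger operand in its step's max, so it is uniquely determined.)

step 0: dur = L[0]=? = L[0]  (unknown; binding)
step 1: dur = max(L[1]=2, C[0]=8) = 8
step 2: dur = max(L[2]=7, C[1]=5) = 7
step 3: dur = max(L[3]=4, C[2]=2) = 4
step 4: dur = max(L[4]=8, C[3]=9) = 9
step 5: dur = max(L[5]=6, C[4]=6) = 6
step 6: dur = max(L[6]=3, C[5]=8) = 8
step 7: dur = max(L[7]=3, C[6]=9) = 9
step 8: dur = max(L[8]=2, C[7]=9) = 9
step 9: dur = C[8]=7 = 7
sum of known step durations = 67
dur[0] = total - known = 72 - 67 = 5
L[0] is the binding max in step 0, so L[0] = dur[0] = 5

L[0] = 5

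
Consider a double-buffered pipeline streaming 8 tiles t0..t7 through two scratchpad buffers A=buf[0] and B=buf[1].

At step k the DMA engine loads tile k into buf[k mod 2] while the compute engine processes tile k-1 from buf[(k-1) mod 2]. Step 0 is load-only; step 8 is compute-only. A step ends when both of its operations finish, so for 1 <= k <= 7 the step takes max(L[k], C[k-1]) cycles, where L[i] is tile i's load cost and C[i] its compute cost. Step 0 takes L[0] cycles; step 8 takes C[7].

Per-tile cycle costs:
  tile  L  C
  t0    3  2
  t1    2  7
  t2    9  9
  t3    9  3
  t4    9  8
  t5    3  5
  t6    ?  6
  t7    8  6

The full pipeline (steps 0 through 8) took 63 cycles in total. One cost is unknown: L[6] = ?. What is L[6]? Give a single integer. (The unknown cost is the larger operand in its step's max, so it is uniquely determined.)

L[6] = 9

step 0 = dur = L[0]=3 = 3
step 1 = dur = max(L[1]=2, C[0]=2) = 2
step 2 = dur = max(L[2]=9, C[1]=7) = 9
step 3 = dur = max(L[3]=9, C[2]=9) = 9
step 4 = dur = max(L[4]=9, C[3]=3) = 9
step 5 = dur = max(L[5]=3, C[4]=8) = 8
step 6 = dur = max(L[6]=?, C[5]=5) = L[6]  (unknown; binding)
step 7 = dur = max(L[7]=8, C[6]=6) = 8
step 8 = dur = C[7]=6 = 6
sum of known step durations = 54
dur[6] = total - known = 63 - 54 = 9
L[6] is the binding max in step 6, so L[6] = dur[6] = 9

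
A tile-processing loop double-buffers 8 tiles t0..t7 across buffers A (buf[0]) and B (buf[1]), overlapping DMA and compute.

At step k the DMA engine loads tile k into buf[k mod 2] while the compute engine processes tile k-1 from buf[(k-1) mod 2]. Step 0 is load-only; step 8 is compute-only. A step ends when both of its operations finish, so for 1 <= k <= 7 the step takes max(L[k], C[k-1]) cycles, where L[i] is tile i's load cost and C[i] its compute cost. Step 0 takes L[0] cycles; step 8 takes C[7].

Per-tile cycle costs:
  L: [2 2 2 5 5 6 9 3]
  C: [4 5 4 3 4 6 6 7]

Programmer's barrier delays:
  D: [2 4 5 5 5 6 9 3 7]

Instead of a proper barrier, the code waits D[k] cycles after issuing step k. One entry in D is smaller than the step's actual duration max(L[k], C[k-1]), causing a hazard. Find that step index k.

hazard at step 7

[0] required=L[0]=2=2 vs D=2 ok
[1] required=max(L[1]=2,C[0]=4)=4 vs D=4 ok
[2] required=max(L[2]=2,C[1]=5)=5 vs D=5 ok
[3] required=max(L[3]=5,C[2]=4)=5 vs D=5 ok
[4] required=max(L[4]=5,C[3]=3)=5 vs D=5 ok
[5] required=max(L[5]=6,C[4]=4)=6 vs D=6 ok
[6] required=max(L[6]=9,C[5]=6)=9 vs D=9 ok
[7] required=max(L[7]=3,C[6]=6)=6 vs D=3 SHORT
[8] required=C[7]=7=7 vs D=7 ok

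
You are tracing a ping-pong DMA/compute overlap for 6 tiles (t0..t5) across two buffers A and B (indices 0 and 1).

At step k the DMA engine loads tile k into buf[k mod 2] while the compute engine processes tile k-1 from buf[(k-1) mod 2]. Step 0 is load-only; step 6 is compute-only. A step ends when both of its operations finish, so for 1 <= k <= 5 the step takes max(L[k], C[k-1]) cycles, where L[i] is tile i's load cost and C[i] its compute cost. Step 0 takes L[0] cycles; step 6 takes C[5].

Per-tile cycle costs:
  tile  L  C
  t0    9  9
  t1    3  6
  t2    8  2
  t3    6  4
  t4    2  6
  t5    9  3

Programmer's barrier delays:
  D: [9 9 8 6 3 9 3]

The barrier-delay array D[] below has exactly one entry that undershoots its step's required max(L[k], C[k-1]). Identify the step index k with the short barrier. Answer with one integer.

k=0 barrier L[0]=9→9c, D[0]=9 ok
k=1 barrier max(L[1]=3,C[0]=9)→9c, D[1]=9 ok
k=2 barrier max(L[2]=8,C[1]=6)→8c, D[2]=8 ok
k=3 barrier max(L[3]=6,C[2]=2)→6c, D[3]=6 ok
k=4 barrier max(L[4]=2,C[3]=4)→4c, D[4]=3 SHORT
k=5 barrier max(L[5]=9,C[4]=6)→9c, D[5]=9 ok
k=6 barrier C[5]=3→3c, D[6]=3 ok

hazard at step 4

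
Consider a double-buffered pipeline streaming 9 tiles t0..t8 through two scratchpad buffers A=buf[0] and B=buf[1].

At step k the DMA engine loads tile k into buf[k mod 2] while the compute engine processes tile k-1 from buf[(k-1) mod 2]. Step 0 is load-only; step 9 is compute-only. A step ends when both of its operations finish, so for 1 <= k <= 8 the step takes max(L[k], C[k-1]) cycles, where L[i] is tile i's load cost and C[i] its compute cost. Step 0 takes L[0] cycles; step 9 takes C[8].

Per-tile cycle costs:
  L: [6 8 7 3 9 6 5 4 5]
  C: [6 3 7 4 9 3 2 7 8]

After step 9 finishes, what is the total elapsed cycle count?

end_cycle[9] = 70

step 0: L[0]=6 → dur=6, Σ=6 | A=load:t0 B=idle [load-only]
step 1: L[1]=8 C[0]=6 → dur=8, Σ=14 | A=compute:t0 B=load:t1 [load-bound]
step 2: L[2]=7 C[1]=3 → dur=7, Σ=21 | A=load:t2 B=compute:t1 [load-bound]
step 3: L[3]=3 C[2]=7 → dur=7, Σ=28 | A=compute:t2 B=load:t3 [compute-bound]
step 4: L[4]=9 C[3]=4 → dur=9, Σ=37 | A=load:t4 B=compute:t3 [load-bound]
step 5: L[5]=6 C[4]=9 → dur=9, Σ=46 | A=compute:t4 B=load:t5 [compute-bound]
step 6: L[6]=5 C[5]=3 → dur=5, Σ=51 | A=load:t6 B=compute:t5 [load-bound]
step 7: L[7]=4 C[6]=2 → dur=4, Σ=55 | A=compute:t6 B=load:t7 [load-bound]
step 8: L[8]=5 C[7]=7 → dur=7, Σ=62 | A=load:t8 B=compute:t7 [compute-bound]
step 9: C[8]=8 → dur=8, Σ=70 | A=compute:t8 B=idle [compute-only]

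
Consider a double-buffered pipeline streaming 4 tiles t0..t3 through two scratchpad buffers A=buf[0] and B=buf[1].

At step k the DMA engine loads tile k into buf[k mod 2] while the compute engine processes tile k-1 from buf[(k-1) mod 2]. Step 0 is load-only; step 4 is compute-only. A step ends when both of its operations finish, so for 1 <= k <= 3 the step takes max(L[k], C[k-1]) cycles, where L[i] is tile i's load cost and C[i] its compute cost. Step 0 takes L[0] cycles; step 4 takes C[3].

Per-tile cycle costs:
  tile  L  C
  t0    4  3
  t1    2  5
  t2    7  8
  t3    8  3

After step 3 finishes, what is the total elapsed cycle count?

end_cycle[3] = 22

step 0: L[0]=4 → dur=4, Σ=4 | A=load:t0 B=idle [load-only]
step 1: L[1]=2 C[0]=3 → dur=3, Σ=7 | A=compute:t0 B=load:t1 [compute-bound]
step 2: L[2]=7 C[1]=5 → dur=7, Σ=14 | A=load:t2 B=compute:t1 [load-bound]
step 3: L[3]=8 C[2]=8 → dur=8, Σ=22 | A=compute:t2 B=load:t3 [tied]
step 4: C[3]=3 → dur=3, Σ=25 | A=idle B=compute:t3 [compute-only]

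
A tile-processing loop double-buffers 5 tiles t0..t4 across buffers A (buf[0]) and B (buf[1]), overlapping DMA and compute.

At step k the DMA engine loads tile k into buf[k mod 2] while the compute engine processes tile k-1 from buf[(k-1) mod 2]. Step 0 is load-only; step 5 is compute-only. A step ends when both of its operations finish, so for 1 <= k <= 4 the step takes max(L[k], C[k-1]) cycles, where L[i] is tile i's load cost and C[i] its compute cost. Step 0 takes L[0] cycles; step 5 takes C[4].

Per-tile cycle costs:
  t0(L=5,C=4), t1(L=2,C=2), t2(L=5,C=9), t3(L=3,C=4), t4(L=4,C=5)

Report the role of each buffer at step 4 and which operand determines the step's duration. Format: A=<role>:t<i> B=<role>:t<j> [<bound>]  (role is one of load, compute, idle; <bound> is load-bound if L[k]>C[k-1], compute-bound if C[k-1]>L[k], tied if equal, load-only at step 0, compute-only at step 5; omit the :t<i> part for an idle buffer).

step 4: A=load:t4 B=compute:t3 [tied]

[0] DMA t0→A (5c) ∥ CU idle ⇒ 5c, clock 5
[1] DMA t1→B (2c) ∥ CU A:t0 (4c) ⇒ 4c, clock 9
[2] DMA t2→A (5c) ∥ CU B:t1 (2c) ⇒ 5c, clock 14
[3] DMA t3→B (3c) ∥ CU A:t2 (9c) ⇒ 9c, clock 23
[4] DMA t4→A (4c) ∥ CU B:t3 (4c) ⇒ 4c, clock 27
[5] DMA idle ∥ CU A:t4 (5c) ⇒ 5c, clock 32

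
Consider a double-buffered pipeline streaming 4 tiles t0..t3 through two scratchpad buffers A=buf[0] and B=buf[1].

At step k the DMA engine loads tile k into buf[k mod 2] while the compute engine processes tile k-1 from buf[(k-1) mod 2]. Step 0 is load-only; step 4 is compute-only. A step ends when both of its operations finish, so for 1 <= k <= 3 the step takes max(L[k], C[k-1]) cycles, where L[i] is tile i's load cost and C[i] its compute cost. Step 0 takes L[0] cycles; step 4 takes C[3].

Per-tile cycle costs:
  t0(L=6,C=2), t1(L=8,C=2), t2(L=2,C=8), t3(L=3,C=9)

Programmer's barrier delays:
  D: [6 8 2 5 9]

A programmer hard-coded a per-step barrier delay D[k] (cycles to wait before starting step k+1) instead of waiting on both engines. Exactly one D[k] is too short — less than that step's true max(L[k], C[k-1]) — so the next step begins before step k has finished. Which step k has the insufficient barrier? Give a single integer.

hazard at step 3

step 0: need L[0]=6 = 6; D[0]=6 ok
step 1: need max(L[1]=8,C[0]=2) = 8; D[1]=8 ok
step 2: need max(L[2]=2,C[1]=2) = 2; D[2]=2 ok
step 3: need max(L[3]=3,C[2]=8) = 8; D[3]=5 SHORT
step 4: need C[3]=9 = 9; D[4]=9 ok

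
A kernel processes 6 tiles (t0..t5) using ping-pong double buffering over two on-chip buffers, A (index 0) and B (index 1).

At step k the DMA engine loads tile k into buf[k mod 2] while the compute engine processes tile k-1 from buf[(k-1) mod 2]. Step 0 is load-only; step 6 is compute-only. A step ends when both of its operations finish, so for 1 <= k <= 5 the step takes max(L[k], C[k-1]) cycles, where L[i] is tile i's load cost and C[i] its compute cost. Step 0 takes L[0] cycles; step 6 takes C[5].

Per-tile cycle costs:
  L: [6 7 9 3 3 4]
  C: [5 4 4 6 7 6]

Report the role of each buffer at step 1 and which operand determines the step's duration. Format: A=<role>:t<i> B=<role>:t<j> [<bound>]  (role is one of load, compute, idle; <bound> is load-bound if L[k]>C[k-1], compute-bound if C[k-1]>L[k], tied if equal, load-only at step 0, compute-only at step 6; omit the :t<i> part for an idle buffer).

  0. 6=6c; end=6; A:t0 B:-
  1. max(7,5)=7c; end=13; A:t0 B:t1
  2. max(9,4)=9c; end=22; A:t2 B:t1
  3. max(3,4)=4c; end=26; A:t2 B:t3
  4. max(3,6)=6c; end=32; A:t4 B:t3
  5. max(4,7)=7c; end=39; A:t4 B:t5
  6. 6=6c; end=45; A:t4 B:t5

step 1: A=compute:t0 B=load:t1 [load-bound]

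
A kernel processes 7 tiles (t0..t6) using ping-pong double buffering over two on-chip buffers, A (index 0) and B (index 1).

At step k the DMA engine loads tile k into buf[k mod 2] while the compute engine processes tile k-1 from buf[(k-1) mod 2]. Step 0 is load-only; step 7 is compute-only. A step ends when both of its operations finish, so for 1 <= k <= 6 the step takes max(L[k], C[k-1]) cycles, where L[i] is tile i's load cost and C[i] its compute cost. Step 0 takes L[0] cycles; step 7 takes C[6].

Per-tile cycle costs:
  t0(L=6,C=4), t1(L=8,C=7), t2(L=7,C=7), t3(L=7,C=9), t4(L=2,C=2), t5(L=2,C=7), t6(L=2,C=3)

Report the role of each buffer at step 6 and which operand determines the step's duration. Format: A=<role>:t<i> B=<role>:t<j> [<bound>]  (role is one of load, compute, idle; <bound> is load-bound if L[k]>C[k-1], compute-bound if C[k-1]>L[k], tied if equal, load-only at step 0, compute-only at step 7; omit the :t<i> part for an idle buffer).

step 0: L[0]=6 → dur=6, Σ=6 | A=load:t0 B=idle [load-only]
step 1: L[1]=8 C[0]=4 → dur=8, Σ=14 | A=compute:t0 B=load:t1 [load-bound]
step 2: L[2]=7 C[1]=7 → dur=7, Σ=21 | A=load:t2 B=compute:t1 [tied]
step 3: L[3]=7 C[2]=7 → dur=7, Σ=28 | A=compute:t2 B=load:t3 [tied]
step 4: L[4]=2 C[3]=9 → dur=9, Σ=37 | A=load:t4 B=compute:t3 [compute-bound]
step 5: L[5]=2 C[4]=2 → dur=2, Σ=39 | A=compute:t4 B=load:t5 [tied]
step 6: L[6]=2 C[5]=7 → dur=7, Σ=46 | A=load:t6 B=compute:t5 [compute-bound]
step 7: C[6]=3 → dur=3, Σ=49 | A=compute:t6 B=idle [compute-only]

step 6: A=load:t6 B=compute:t5 [compute-bound]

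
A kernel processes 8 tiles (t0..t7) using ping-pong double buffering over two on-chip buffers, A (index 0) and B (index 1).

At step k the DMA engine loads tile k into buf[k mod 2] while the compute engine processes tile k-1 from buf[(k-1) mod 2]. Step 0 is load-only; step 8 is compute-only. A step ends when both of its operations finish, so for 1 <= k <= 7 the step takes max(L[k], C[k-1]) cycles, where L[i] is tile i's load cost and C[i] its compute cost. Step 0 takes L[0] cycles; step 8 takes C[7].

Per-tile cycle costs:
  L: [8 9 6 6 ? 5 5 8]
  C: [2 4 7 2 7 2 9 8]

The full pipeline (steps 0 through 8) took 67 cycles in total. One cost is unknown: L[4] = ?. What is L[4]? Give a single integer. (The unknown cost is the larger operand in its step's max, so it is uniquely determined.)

step 0 | dur = L[0]=8 = 8
step 1 | dur = max(L[1]=9, C[0]=2) = 9
step 2 | dur = max(L[2]=6, C[1]=4) = 6
step 3 | dur = max(L[3]=6, C[2]=7) = 7
step 4 | dur = max(L[4]=?, C[3]=2) = L[4]  (unknown; binding)
step 5 | dur = max(L[5]=5, C[4]=7) = 7
step 6 | dur = max(L[6]=5, C[5]=2) = 5
step 7 | dur = max(L[7]=8, C[6]=9) = 9
step 8 | dur = C[7]=8 = 8
sum of known step durations = 59
dur[4] = total - known = 67 - 59 = 8
L[4] is the binding max in step 4, so L[4] = dur[4] = 8

L[4] = 8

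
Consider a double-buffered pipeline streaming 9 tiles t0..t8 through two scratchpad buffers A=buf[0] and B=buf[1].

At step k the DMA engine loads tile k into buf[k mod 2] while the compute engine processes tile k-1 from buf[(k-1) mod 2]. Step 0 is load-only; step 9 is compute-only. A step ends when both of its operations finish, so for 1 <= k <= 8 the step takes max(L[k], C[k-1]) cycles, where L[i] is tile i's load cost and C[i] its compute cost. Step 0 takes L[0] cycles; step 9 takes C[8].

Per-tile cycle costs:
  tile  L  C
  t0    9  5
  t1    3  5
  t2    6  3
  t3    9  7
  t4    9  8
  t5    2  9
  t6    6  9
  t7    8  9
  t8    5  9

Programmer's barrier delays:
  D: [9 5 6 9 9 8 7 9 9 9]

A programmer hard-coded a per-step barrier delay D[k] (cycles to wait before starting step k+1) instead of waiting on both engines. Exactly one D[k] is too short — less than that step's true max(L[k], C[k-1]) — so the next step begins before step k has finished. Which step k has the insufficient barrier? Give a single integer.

hazard at step 6

[0] required=L[0]=9=9 vs D=9 ok
[1] required=max(L[1]=3,C[0]=5)=5 vs D=5 ok
[2] required=max(L[2]=6,C[1]=5)=6 vs D=6 ok
[3] required=max(L[3]=9,C[2]=3)=9 vs D=9 ok
[4] required=max(L[4]=9,C[3]=7)=9 vs D=9 ok
[5] required=max(L[5]=2,C[4]=8)=8 vs D=8 ok
[6] required=max(L[6]=6,C[5]=9)=9 vs D=7 SHORT
[7] required=max(L[7]=8,C[6]=9)=9 vs D=9 ok
[8] required=max(L[8]=5,C[7]=9)=9 vs D=9 ok
[9] required=C[8]=9=9 vs D=9 ok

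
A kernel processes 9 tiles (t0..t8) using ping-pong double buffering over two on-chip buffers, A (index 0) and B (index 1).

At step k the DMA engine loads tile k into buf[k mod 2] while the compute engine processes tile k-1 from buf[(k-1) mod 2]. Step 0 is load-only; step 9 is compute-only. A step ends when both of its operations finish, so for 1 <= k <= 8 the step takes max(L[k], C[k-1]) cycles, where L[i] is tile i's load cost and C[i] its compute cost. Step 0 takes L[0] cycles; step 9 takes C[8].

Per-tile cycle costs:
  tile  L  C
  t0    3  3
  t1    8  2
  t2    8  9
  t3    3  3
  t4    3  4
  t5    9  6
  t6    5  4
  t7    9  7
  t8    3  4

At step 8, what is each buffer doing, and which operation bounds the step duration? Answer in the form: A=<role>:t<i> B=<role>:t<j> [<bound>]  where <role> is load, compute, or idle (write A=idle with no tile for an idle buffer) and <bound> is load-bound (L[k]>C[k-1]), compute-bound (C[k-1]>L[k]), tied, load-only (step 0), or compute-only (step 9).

step 8: A=load:t8 B=compute:t7 [compute-bound]

k=0 load=t0/3c comp=- wait=3 total=3
k=1 load=t1/8c comp=t0/3c wait=8 total=11
k=2 load=t2/8c comp=t1/2c wait=8 total=19
k=3 load=t3/3c comp=t2/9c wait=9 total=28
k=4 load=t4/3c comp=t3/3c wait=3 total=31
k=5 load=t5/9c comp=t4/4c wait=9 total=40
k=6 load=t6/5c comp=t5/6c wait=6 total=46
k=7 load=t7/9c comp=t6/4c wait=9 total=55
k=8 load=t8/3c comp=t7/7c wait=7 total=62
k=9 load=- comp=t8/4c wait=4 total=66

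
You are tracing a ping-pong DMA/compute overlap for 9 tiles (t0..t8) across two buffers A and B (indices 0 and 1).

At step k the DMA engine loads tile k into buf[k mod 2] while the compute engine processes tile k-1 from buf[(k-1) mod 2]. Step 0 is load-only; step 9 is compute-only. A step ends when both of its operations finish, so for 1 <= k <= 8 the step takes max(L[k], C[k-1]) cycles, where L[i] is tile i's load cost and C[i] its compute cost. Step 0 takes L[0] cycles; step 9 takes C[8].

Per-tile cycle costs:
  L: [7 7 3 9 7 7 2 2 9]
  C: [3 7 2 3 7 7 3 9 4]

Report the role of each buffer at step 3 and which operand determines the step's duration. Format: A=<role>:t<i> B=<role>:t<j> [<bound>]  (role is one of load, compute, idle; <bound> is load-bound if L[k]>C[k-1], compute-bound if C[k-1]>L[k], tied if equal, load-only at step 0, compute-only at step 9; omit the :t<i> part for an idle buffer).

  0. 7=7c; end=7; A:t0 B:-
  1. max(7,3)=7c; end=14; A:t0 B:t1
  2. max(3,7)=7c; end=21; A:t2 B:t1
  3. max(9,2)=9c; end=30; A:t2 B:t3
  4. max(7,3)=7c; end=37; A:t4 B:t3
  5. max(7,7)=7c; end=44; A:t4 B:t5
  6. max(2,7)=7c; end=51; A:t6 B:t5
  7. max(2,3)=3c; end=54; A:t6 B:t7
  8. max(9,9)=9c; end=63; A:t8 B:t7
  9. 4=4c; end=67; A:t8 B:t7

step 3: A=compute:t2 B=load:t3 [load-bound]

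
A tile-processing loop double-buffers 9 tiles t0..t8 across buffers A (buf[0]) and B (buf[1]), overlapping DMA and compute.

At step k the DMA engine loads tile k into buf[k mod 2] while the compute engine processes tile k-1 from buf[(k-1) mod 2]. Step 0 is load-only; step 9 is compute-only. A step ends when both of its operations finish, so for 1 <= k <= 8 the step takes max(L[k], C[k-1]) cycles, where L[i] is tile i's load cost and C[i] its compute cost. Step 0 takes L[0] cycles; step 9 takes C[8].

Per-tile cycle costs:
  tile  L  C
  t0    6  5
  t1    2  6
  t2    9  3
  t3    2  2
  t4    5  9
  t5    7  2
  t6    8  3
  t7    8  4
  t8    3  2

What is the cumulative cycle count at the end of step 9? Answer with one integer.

end_cycle[9] = 59

step 0: L[0]=6 → dur=6, Σ=6 | A=load:t0 B=idle [load-only]
step 1: L[1]=2 C[0]=5 → dur=5, Σ=11 | A=compute:t0 B=load:t1 [compute-bound]
step 2: L[2]=9 C[1]=6 → dur=9, Σ=20 | A=load:t2 B=compute:t1 [load-bound]
step 3: L[3]=2 C[2]=3 → dur=3, Σ=23 | A=compute:t2 B=load:t3 [compute-bound]
step 4: L[4]=5 C[3]=2 → dur=5, Σ=28 | A=load:t4 B=compute:t3 [load-bound]
step 5: L[5]=7 C[4]=9 → dur=9, Σ=37 | A=compute:t4 B=load:t5 [compute-bound]
step 6: L[6]=8 C[5]=2 → dur=8, Σ=45 | A=load:t6 B=compute:t5 [load-bound]
step 7: L[7]=8 C[6]=3 → dur=8, Σ=53 | A=compute:t6 B=load:t7 [load-bound]
step 8: L[8]=3 C[7]=4 → dur=4, Σ=57 | A=load:t8 B=compute:t7 [compute-bound]
step 9: C[8]=2 → dur=2, Σ=59 | A=compute:t8 B=idle [compute-only]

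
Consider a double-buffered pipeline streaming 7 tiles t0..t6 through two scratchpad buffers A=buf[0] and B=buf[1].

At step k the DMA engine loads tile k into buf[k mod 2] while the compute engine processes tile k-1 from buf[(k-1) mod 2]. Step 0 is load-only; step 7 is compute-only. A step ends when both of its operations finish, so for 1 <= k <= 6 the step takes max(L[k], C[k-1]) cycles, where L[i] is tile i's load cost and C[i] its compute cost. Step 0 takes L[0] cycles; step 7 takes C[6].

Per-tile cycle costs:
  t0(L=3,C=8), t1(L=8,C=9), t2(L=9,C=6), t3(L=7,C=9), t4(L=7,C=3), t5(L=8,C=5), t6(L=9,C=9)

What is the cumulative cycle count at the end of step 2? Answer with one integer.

step 0: L[0]=3 → dur=3, Σ=3 | A=load:t0 B=idle [load-only]
step 1: L[1]=8 C[0]=8 → dur=8, Σ=11 | A=compute:t0 B=load:t1 [tied]
step 2: L[2]=9 C[1]=9 → dur=9, Σ=20 | A=load:t2 B=compute:t1 [tied]
step 3: L[3]=7 C[2]=6 → dur=7, Σ=27 | A=compute:t2 B=load:t3 [load-bound]
step 4: L[4]=7 C[3]=9 → dur=9, Σ=36 | A=load:t4 B=compute:t3 [compute-bound]
step 5: L[5]=8 C[4]=3 → dur=8, Σ=44 | A=compute:t4 B=load:t5 [load-bound]
step 6: L[6]=9 C[5]=5 → dur=9, Σ=53 | A=load:t6 B=compute:t5 [load-bound]
step 7: C[6]=9 → dur=9, Σ=62 | A=compute:t6 B=idle [compute-only]

end_cycle[2] = 20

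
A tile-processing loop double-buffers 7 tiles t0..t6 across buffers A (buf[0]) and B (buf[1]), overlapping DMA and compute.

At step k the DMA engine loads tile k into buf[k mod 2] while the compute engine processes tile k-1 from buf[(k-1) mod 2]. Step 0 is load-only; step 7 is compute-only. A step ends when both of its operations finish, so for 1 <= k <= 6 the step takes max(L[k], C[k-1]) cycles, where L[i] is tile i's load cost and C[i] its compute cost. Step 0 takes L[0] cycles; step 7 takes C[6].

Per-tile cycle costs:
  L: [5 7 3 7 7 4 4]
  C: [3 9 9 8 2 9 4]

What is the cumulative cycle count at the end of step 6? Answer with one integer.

[0] DMA t0→A (5c) ∥ CU idle ⇒ 5c, clock 5
[1] DMA t1→B (7c) ∥ CU A:t0 (3c) ⇒ 7c, clock 12
[2] DMA t2→A (3c) ∥ CU B:t1 (9c) ⇒ 9c, clock 21
[3] DMA t3→B (7c) ∥ CU A:t2 (9c) ⇒ 9c, clock 30
[4] DMA t4→A (7c) ∥ CU B:t3 (8c) ⇒ 8c, clock 38
[5] DMA t5→B (4c) ∥ CU A:t4 (2c) ⇒ 4c, clock 42
[6] DMA t6→A (4c) ∥ CU B:t5 (9c) ⇒ 9c, clock 51
[7] DMA idle ∥ CU A:t6 (4c) ⇒ 4c, clock 55

end_cycle[6] = 51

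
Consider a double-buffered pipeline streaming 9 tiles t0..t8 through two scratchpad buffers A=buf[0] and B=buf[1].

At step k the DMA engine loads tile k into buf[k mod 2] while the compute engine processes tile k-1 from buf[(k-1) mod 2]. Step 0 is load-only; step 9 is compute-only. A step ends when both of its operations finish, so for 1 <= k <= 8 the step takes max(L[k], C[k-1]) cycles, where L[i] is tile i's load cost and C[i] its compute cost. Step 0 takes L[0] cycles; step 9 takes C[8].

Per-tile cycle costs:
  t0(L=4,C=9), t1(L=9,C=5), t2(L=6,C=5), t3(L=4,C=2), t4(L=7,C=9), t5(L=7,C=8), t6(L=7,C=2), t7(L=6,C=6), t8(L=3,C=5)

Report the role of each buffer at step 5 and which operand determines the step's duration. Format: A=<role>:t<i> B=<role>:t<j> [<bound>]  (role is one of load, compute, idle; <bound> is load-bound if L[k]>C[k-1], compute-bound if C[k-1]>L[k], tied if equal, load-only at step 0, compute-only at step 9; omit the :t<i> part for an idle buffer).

[0] DMA t0→A (4c) ∥ CU idle ⇒ 4c, clock 4
[1] DMA t1→B (9c) ∥ CU A:t0 (9c) ⇒ 9c, clock 13
[2] DMA t2→A (6c) ∥ CU B:t1 (5c) ⇒ 6c, clock 19
[3] DMA t3→B (4c) ∥ CU A:t2 (5c) ⇒ 5c, clock 24
[4] DMA t4→A (7c) ∥ CU B:t3 (2c) ⇒ 7c, clock 31
[5] DMA t5→B (7c) ∥ CU A:t4 (9c) ⇒ 9c, clock 40
[6] DMA t6→A (7c) ∥ CU B:t5 (8c) ⇒ 8c, clock 48
[7] DMA t7→B (6c) ∥ CU A:t6 (2c) ⇒ 6c, clock 54
[8] DMA t8→A (3c) ∥ CU B:t7 (6c) ⇒ 6c, clock 60
[9] DMA idle ∥ CU A:t8 (5c) ⇒ 5c, clock 65

step 5: A=compute:t4 B=load:t5 [compute-bound]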